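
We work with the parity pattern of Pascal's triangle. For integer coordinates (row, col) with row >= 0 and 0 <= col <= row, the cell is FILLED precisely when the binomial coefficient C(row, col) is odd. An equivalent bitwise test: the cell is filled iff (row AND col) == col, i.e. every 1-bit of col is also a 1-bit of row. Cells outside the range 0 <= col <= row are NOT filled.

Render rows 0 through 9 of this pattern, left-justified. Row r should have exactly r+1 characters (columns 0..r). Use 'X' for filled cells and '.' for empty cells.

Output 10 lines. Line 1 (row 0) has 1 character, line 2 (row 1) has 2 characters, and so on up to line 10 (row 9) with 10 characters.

r0=0: X
r1=1: XX
r2=10: X.X
r3=11: XXXX
r4=100: X...X
r5=101: XX..XX
r6=110: X.X.X.X
r7=111: XXXXXXXX
r8=1000: X.......X
r9=1001: XX......XX

Answer: X
XX
X.X
XXXX
X...X
XX..XX
X.X.X.X
XXXXXXXX
X.......X
XX......XX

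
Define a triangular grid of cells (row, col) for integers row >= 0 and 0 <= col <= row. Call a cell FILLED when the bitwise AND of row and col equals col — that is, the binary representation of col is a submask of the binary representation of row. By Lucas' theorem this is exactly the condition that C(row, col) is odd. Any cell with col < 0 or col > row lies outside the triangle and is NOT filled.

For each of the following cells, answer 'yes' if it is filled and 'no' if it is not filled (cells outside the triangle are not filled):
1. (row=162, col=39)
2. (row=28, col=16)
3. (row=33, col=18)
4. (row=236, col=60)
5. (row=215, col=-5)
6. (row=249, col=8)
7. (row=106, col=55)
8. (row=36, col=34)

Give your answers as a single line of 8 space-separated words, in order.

Answer: no yes no no no yes no no

Derivation:
(162,39): row=0b10100010, col=0b100111, row AND col = 0b100010 = 34; 34 != 39 -> empty
(28,16): row=0b11100, col=0b10000, row AND col = 0b10000 = 16; 16 == 16 -> filled
(33,18): row=0b100001, col=0b10010, row AND col = 0b0 = 0; 0 != 18 -> empty
(236,60): row=0b11101100, col=0b111100, row AND col = 0b101100 = 44; 44 != 60 -> empty
(215,-5): col outside [0, 215] -> not filled
(249,8): row=0b11111001, col=0b1000, row AND col = 0b1000 = 8; 8 == 8 -> filled
(106,55): row=0b1101010, col=0b110111, row AND col = 0b100010 = 34; 34 != 55 -> empty
(36,34): row=0b100100, col=0b100010, row AND col = 0b100000 = 32; 32 != 34 -> empty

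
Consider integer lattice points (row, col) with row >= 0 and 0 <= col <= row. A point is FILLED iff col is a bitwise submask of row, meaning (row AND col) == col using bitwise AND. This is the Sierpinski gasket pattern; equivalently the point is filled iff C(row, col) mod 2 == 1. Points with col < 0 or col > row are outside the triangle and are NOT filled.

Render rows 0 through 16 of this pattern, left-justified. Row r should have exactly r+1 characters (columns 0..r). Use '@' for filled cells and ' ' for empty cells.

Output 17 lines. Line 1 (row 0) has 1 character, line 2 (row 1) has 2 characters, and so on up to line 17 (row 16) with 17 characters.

r0=0: @
r1=1: @@
r2=10: @ @
r3=11: @@@@
r4=100: @   @
r5=101: @@  @@
r6=110: @ @ @ @
r7=111: @@@@@@@@
r8=1000: @       @
r9=1001: @@      @@
r10=1010: @ @     @ @
r11=1011: @@@@    @@@@
r12=1100: @   @   @   @
r13=1101: @@  @@  @@  @@
r14=1110: @ @ @ @ @ @ @ @
r15=1111: @@@@@@@@@@@@@@@@
r16=10000: @               @

Answer: @
@@
@ @
@@@@
@   @
@@  @@
@ @ @ @
@@@@@@@@
@       @
@@      @@
@ @     @ @
@@@@    @@@@
@   @   @   @
@@  @@  @@  @@
@ @ @ @ @ @ @ @
@@@@@@@@@@@@@@@@
@               @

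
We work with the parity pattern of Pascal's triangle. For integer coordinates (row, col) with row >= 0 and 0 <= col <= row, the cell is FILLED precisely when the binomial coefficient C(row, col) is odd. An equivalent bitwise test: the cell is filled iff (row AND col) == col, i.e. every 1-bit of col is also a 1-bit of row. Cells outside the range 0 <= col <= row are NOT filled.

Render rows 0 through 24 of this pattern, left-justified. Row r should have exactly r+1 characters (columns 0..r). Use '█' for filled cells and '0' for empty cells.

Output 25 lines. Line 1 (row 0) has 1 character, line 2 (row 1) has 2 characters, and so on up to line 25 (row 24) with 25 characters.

Answer: █
██
█0█
████
█000█
██00██
█0█0█0█
████████
█0000000█
██000000██
█0█00000█0█
████0000████
█000█000█000█
██00██00██00██
█0█0█0█0█0█0█0█
████████████████
█000000000000000█
██00000000000000██
█0█0000000000000█0█
████000000000000████
█000█00000000000█000█
██00██0000000000██00██
█0█0█0█000000000█0█0█0█
████████00000000████████
█0000000█0000000█0000000█

Derivation:
r0=0: █
r1=1: ██
r2=10: █0█
r3=11: ████
r4=100: █000█
r5=101: ██00██
r6=110: █0█0█0█
r7=111: ████████
r8=1000: █0000000█
r9=1001: ██000000██
r10=1010: █0█00000█0█
r11=1011: ████0000████
r12=1100: █000█000█000█
r13=1101: ██00██00██00██
r14=1110: █0█0█0█0█0█0█0█
r15=1111: ████████████████
r16=10000: █000000000000000█
r17=10001: ██00000000000000██
r18=10010: █0█0000000000000█0█
r19=10011: ████000000000000████
r20=10100: █000█00000000000█000█
r21=10101: ██00██0000000000██00██
r22=10110: █0█0█0█000000000█0█0█0█
r23=10111: ████████00000000████████
r24=11000: █0000000█0000000█0000000█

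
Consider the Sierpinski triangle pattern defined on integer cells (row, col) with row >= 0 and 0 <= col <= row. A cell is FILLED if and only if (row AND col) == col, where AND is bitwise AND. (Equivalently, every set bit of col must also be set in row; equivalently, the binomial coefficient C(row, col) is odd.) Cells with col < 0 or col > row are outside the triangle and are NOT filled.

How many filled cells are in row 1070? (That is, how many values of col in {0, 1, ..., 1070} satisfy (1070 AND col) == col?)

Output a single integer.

Answer: 32

Derivation:
1070 in binary = 10000101110
popcount(1070) = number of 1-bits in 10000101110 = 5
A col c satisfies (1070 AND c) == c iff every set bit of c is also set in 1070; each of the 5 set bits of 1070 can independently be on or off in c.
count = 2^5 = 32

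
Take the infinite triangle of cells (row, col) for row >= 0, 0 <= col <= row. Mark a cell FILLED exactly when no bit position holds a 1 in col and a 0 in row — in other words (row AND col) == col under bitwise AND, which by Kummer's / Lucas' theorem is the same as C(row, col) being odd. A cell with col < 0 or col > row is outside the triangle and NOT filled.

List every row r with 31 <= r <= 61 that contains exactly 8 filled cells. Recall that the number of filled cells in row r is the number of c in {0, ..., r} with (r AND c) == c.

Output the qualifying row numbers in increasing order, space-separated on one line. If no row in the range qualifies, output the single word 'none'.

Answer: 35 37 38 41 42 44 49 50 52 56

Derivation:
Row r has 2^popcount(r) filled cells, so we need popcount(r) = log2(8) = 3.
Scan r = 31..61 and keep those with exactly 3 one-bits:
r=31=11111 popcount=5 -> skip
r=32=100000 popcount=1 -> skip
r=33=100001 popcount=2 -> skip
r=34=100010 popcount=2 -> skip
r=35=100011 popcount=3 -> KEEP
r=36=100100 popcount=2 -> skip
r=37=100101 popcount=3 -> KEEP
r=38=100110 popcount=3 -> KEEP
r=39=100111 popcount=4 -> skip
r=40=101000 popcount=2 -> skip
r=41=101001 popcount=3 -> KEEP
r=42=101010 popcount=3 -> KEEP
r=43=101011 popcount=4 -> skip
r=44=101100 popcount=3 -> KEEP
r=45=101101 popcount=4 -> skip
r=46=101110 popcount=4 -> skip
r=47=101111 popcount=5 -> skip
r=48=110000 popcount=2 -> skip
r=49=110001 popcount=3 -> KEEP
r=50=110010 popcount=3 -> KEEP
r=51=110011 popcount=4 -> skip
r=52=110100 popcount=3 -> KEEP
r=53=110101 popcount=4 -> skip
r=54=110110 popcount=4 -> skip
r=55=110111 popcount=5 -> skip
r=56=111000 popcount=3 -> KEEP
r=57=111001 popcount=4 -> skip
r=58=111010 popcount=4 -> skip
r=59=111011 popcount=5 -> skip
r=60=111100 popcount=4 -> skip
r=61=111101 popcount=5 -> skip
Kept rows: 35 37 38 41 42 44 49 50 52 56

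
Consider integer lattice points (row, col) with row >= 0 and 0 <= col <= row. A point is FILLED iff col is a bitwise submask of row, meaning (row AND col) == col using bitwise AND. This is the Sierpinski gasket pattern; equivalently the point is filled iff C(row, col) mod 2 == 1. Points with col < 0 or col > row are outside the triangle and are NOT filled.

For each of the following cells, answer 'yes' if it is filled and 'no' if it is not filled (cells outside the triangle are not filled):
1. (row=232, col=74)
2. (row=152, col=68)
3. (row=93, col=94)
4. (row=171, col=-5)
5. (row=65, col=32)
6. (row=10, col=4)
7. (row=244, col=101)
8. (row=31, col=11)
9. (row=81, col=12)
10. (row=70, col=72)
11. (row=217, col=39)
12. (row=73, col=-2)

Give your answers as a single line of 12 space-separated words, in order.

(232,74): row=0b11101000, col=0b1001010, row AND col = 0b1001000 = 72; 72 != 74 -> empty
(152,68): row=0b10011000, col=0b1000100, row AND col = 0b0 = 0; 0 != 68 -> empty
(93,94): col outside [0, 93] -> not filled
(171,-5): col outside [0, 171] -> not filled
(65,32): row=0b1000001, col=0b100000, row AND col = 0b0 = 0; 0 != 32 -> empty
(10,4): row=0b1010, col=0b100, row AND col = 0b0 = 0; 0 != 4 -> empty
(244,101): row=0b11110100, col=0b1100101, row AND col = 0b1100100 = 100; 100 != 101 -> empty
(31,11): row=0b11111, col=0b1011, row AND col = 0b1011 = 11; 11 == 11 -> filled
(81,12): row=0b1010001, col=0b1100, row AND col = 0b0 = 0; 0 != 12 -> empty
(70,72): col outside [0, 70] -> not filled
(217,39): row=0b11011001, col=0b100111, row AND col = 0b1 = 1; 1 != 39 -> empty
(73,-2): col outside [0, 73] -> not filled

Answer: no no no no no no no yes no no no no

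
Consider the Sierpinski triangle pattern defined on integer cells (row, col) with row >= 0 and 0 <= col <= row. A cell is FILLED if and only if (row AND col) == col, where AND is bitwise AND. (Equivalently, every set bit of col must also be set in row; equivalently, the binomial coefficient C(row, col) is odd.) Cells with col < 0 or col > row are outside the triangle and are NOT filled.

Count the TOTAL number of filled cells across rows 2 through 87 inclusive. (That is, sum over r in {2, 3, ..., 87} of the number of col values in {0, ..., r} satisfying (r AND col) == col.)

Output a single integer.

r2=10 pc1: +2 =2
r3=11 pc2: +4 =6
r4=100 pc1: +2 =8
r5=101 pc2: +4 =12
r6=110 pc2: +4 =16
r7=111 pc3: +8 =24
r8=1000 pc1: +2 =26
r9=1001 pc2: +4 =30
r10=1010 pc2: +4 =34
r11=1011 pc3: +8 =42
r12=1100 pc2: +4 =46
r13=1101 pc3: +8 =54
r14=1110 pc3: +8 =62
r15=1111 pc4: +16 =78
r16=10000 pc1: +2 =80
r17=10001 pc2: +4 =84
r18=10010 pc2: +4 =88
r19=10011 pc3: +8 =96
r20=10100 pc2: +4 =100
r21=10101 pc3: +8 =108
r22=10110 pc3: +8 =116
r23=10111 pc4: +16 =132
r24=11000 pc2: +4 =136
r25=11001 pc3: +8 =144
r26=11010 pc3: +8 =152
r27=11011 pc4: +16 =168
r28=11100 pc3: +8 =176
r29=11101 pc4: +16 =192
r30=11110 pc4: +16 =208
r31=11111 pc5: +32 =240
r32=100000 pc1: +2 =242
r33=100001 pc2: +4 =246
r34=100010 pc2: +4 =250
r35=100011 pc3: +8 =258
r36=100100 pc2: +4 =262
r37=100101 pc3: +8 =270
r38=100110 pc3: +8 =278
r39=100111 pc4: +16 =294
r40=101000 pc2: +4 =298
r41=101001 pc3: +8 =306
r42=101010 pc3: +8 =314
r43=101011 pc4: +16 =330
r44=101100 pc3: +8 =338
r45=101101 pc4: +16 =354
r46=101110 pc4: +16 =370
r47=101111 pc5: +32 =402
r48=110000 pc2: +4 =406
r49=110001 pc3: +8 =414
r50=110010 pc3: +8 =422
r51=110011 pc4: +16 =438
r52=110100 pc3: +8 =446
r53=110101 pc4: +16 =462
r54=110110 pc4: +16 =478
r55=110111 pc5: +32 =510
r56=111000 pc3: +8 =518
r57=111001 pc4: +16 =534
r58=111010 pc4: +16 =550
r59=111011 pc5: +32 =582
r60=111100 pc4: +16 =598
r61=111101 pc5: +32 =630
r62=111110 pc5: +32 =662
r63=111111 pc6: +64 =726
r64=1000000 pc1: +2 =728
r65=1000001 pc2: +4 =732
r66=1000010 pc2: +4 =736
r67=1000011 pc3: +8 =744
r68=1000100 pc2: +4 =748
r69=1000101 pc3: +8 =756
r70=1000110 pc3: +8 =764
r71=1000111 pc4: +16 =780
r72=1001000 pc2: +4 =784
r73=1001001 pc3: +8 =792
r74=1001010 pc3: +8 =800
r75=1001011 pc4: +16 =816
r76=1001100 pc3: +8 =824
r77=1001101 pc4: +16 =840
r78=1001110 pc4: +16 =856
r79=1001111 pc5: +32 =888
r80=1010000 pc2: +4 =892
r81=1010001 pc3: +8 =900
r82=1010010 pc3: +8 =908
r83=1010011 pc4: +16 =924
r84=1010100 pc3: +8 =932
r85=1010101 pc4: +16 =948
r86=1010110 pc4: +16 =964
r87=1010111 pc5: +32 =996

Answer: 996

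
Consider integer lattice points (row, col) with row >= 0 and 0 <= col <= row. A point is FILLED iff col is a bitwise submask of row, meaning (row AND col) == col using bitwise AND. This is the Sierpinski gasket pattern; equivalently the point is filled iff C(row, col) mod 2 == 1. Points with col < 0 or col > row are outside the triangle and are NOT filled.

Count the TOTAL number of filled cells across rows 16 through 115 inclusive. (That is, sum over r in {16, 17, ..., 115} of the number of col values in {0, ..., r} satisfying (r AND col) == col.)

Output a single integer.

r16=10000 pc1: +2 =2
r17=10001 pc2: +4 =6
r18=10010 pc2: +4 =10
r19=10011 pc3: +8 =18
r20=10100 pc2: +4 =22
r21=10101 pc3: +8 =30
r22=10110 pc3: +8 =38
r23=10111 pc4: +16 =54
r24=11000 pc2: +4 =58
r25=11001 pc3: +8 =66
r26=11010 pc3: +8 =74
r27=11011 pc4: +16 =90
r28=11100 pc3: +8 =98
r29=11101 pc4: +16 =114
r30=11110 pc4: +16 =130
r31=11111 pc5: +32 =162
r32=100000 pc1: +2 =164
r33=100001 pc2: +4 =168
r34=100010 pc2: +4 =172
r35=100011 pc3: +8 =180
r36=100100 pc2: +4 =184
r37=100101 pc3: +8 =192
r38=100110 pc3: +8 =200
r39=100111 pc4: +16 =216
r40=101000 pc2: +4 =220
r41=101001 pc3: +8 =228
r42=101010 pc3: +8 =236
r43=101011 pc4: +16 =252
r44=101100 pc3: +8 =260
r45=101101 pc4: +16 =276
r46=101110 pc4: +16 =292
r47=101111 pc5: +32 =324
r48=110000 pc2: +4 =328
r49=110001 pc3: +8 =336
r50=110010 pc3: +8 =344
r51=110011 pc4: +16 =360
r52=110100 pc3: +8 =368
r53=110101 pc4: +16 =384
r54=110110 pc4: +16 =400
r55=110111 pc5: +32 =432
r56=111000 pc3: +8 =440
r57=111001 pc4: +16 =456
r58=111010 pc4: +16 =472
r59=111011 pc5: +32 =504
r60=111100 pc4: +16 =520
r61=111101 pc5: +32 =552
r62=111110 pc5: +32 =584
r63=111111 pc6: +64 =648
r64=1000000 pc1: +2 =650
r65=1000001 pc2: +4 =654
r66=1000010 pc2: +4 =658
r67=1000011 pc3: +8 =666
r68=1000100 pc2: +4 =670
r69=1000101 pc3: +8 =678
r70=1000110 pc3: +8 =686
r71=1000111 pc4: +16 =702
r72=1001000 pc2: +4 =706
r73=1001001 pc3: +8 =714
r74=1001010 pc3: +8 =722
r75=1001011 pc4: +16 =738
r76=1001100 pc3: +8 =746
r77=1001101 pc4: +16 =762
r78=1001110 pc4: +16 =778
r79=1001111 pc5: +32 =810
r80=1010000 pc2: +4 =814
r81=1010001 pc3: +8 =822
r82=1010010 pc3: +8 =830
r83=1010011 pc4: +16 =846
r84=1010100 pc3: +8 =854
r85=1010101 pc4: +16 =870
r86=1010110 pc4: +16 =886
r87=1010111 pc5: +32 =918
r88=1011000 pc3: +8 =926
r89=1011001 pc4: +16 =942
r90=1011010 pc4: +16 =958
r91=1011011 pc5: +32 =990
r92=1011100 pc4: +16 =1006
r93=1011101 pc5: +32 =1038
r94=1011110 pc5: +32 =1070
r95=1011111 pc6: +64 =1134
r96=1100000 pc2: +4 =1138
r97=1100001 pc3: +8 =1146
r98=1100010 pc3: +8 =1154
r99=1100011 pc4: +16 =1170
r100=1100100 pc3: +8 =1178
r101=1100101 pc4: +16 =1194
r102=1100110 pc4: +16 =1210
r103=1100111 pc5: +32 =1242
r104=1101000 pc3: +8 =1250
r105=1101001 pc4: +16 =1266
r106=1101010 pc4: +16 =1282
r107=1101011 pc5: +32 =1314
r108=1101100 pc4: +16 =1330
r109=1101101 pc5: +32 =1362
r110=1101110 pc5: +32 =1394
r111=1101111 pc6: +64 =1458
r112=1110000 pc3: +8 =1466
r113=1110001 pc4: +16 =1482
r114=1110010 pc4: +16 =1498
r115=1110011 pc5: +32 =1530

Answer: 1530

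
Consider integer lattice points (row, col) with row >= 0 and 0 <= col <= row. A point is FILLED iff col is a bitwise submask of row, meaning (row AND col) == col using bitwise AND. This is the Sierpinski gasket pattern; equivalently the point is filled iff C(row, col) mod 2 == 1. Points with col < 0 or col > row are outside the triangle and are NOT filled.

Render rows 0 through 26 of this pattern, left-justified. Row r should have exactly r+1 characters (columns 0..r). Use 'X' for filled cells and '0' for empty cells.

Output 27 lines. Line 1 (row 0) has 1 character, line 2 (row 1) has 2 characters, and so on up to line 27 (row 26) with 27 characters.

Answer: X
XX
X0X
XXXX
X000X
XX00XX
X0X0X0X
XXXXXXXX
X0000000X
XX000000XX
X0X00000X0X
XXXX0000XXXX
X000X000X000X
XX00XX00XX00XX
X0X0X0X0X0X0X0X
XXXXXXXXXXXXXXXX
X000000000000000X
XX00000000000000XX
X0X0000000000000X0X
XXXX000000000000XXXX
X000X00000000000X000X
XX00XX0000000000XX00XX
X0X0X0X000000000X0X0X0X
XXXXXXXX00000000XXXXXXXX
X0000000X0000000X0000000X
XX000000XX000000XX000000XX
X0X00000X0X00000X0X00000X0X

Derivation:
r0=0: X
r1=1: XX
r2=10: X0X
r3=11: XXXX
r4=100: X000X
r5=101: XX00XX
r6=110: X0X0X0X
r7=111: XXXXXXXX
r8=1000: X0000000X
r9=1001: XX000000XX
r10=1010: X0X00000X0X
r11=1011: XXXX0000XXXX
r12=1100: X000X000X000X
r13=1101: XX00XX00XX00XX
r14=1110: X0X0X0X0X0X0X0X
r15=1111: XXXXXXXXXXXXXXXX
r16=10000: X000000000000000X
r17=10001: XX00000000000000XX
r18=10010: X0X0000000000000X0X
r19=10011: XXXX000000000000XXXX
r20=10100: X000X00000000000X000X
r21=10101: XX00XX0000000000XX00XX
r22=10110: X0X0X0X000000000X0X0X0X
r23=10111: XXXXXXXX00000000XXXXXXXX
r24=11000: X0000000X0000000X0000000X
r25=11001: XX000000XX000000XX000000XX
r26=11010: X0X00000X0X00000X0X00000X0X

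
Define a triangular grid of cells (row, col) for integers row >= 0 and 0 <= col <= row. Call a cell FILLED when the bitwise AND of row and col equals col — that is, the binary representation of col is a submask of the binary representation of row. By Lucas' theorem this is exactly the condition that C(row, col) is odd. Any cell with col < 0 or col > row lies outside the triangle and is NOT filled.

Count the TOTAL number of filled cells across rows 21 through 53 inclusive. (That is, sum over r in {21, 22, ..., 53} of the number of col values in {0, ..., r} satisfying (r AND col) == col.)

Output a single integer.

r21=10101 pc3: +8 =8
r22=10110 pc3: +8 =16
r23=10111 pc4: +16 =32
r24=11000 pc2: +4 =36
r25=11001 pc3: +8 =44
r26=11010 pc3: +8 =52
r27=11011 pc4: +16 =68
r28=11100 pc3: +8 =76
r29=11101 pc4: +16 =92
r30=11110 pc4: +16 =108
r31=11111 pc5: +32 =140
r32=100000 pc1: +2 =142
r33=100001 pc2: +4 =146
r34=100010 pc2: +4 =150
r35=100011 pc3: +8 =158
r36=100100 pc2: +4 =162
r37=100101 pc3: +8 =170
r38=100110 pc3: +8 =178
r39=100111 pc4: +16 =194
r40=101000 pc2: +4 =198
r41=101001 pc3: +8 =206
r42=101010 pc3: +8 =214
r43=101011 pc4: +16 =230
r44=101100 pc3: +8 =238
r45=101101 pc4: +16 =254
r46=101110 pc4: +16 =270
r47=101111 pc5: +32 =302
r48=110000 pc2: +4 =306
r49=110001 pc3: +8 =314
r50=110010 pc3: +8 =322
r51=110011 pc4: +16 =338
r52=110100 pc3: +8 =346
r53=110101 pc4: +16 =362

Answer: 362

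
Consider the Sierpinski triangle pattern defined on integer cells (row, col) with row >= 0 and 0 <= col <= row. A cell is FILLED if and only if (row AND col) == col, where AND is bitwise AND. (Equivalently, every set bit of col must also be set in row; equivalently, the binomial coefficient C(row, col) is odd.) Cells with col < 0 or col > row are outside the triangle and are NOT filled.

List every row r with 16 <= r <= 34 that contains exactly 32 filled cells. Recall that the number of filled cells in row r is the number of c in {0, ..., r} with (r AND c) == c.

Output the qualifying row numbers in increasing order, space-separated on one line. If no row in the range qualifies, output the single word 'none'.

Answer: 31

Derivation:
Row r has 2^popcount(r) filled cells, so we need popcount(r) = log2(32) = 5.
Scan r = 16..34 and keep those with exactly 5 one-bits:
r=16=10000 popcount=1 -> skip
r=17=10001 popcount=2 -> skip
r=18=10010 popcount=2 -> skip
r=19=10011 popcount=3 -> skip
r=20=10100 popcount=2 -> skip
r=21=10101 popcount=3 -> skip
r=22=10110 popcount=3 -> skip
r=23=10111 popcount=4 -> skip
r=24=11000 popcount=2 -> skip
r=25=11001 popcount=3 -> skip
r=26=11010 popcount=3 -> skip
r=27=11011 popcount=4 -> skip
r=28=11100 popcount=3 -> skip
r=29=11101 popcount=4 -> skip
r=30=11110 popcount=4 -> skip
r=31=11111 popcount=5 -> KEEP
r=32=100000 popcount=1 -> skip
r=33=100001 popcount=2 -> skip
r=34=100010 popcount=2 -> skip
Kept rows: 31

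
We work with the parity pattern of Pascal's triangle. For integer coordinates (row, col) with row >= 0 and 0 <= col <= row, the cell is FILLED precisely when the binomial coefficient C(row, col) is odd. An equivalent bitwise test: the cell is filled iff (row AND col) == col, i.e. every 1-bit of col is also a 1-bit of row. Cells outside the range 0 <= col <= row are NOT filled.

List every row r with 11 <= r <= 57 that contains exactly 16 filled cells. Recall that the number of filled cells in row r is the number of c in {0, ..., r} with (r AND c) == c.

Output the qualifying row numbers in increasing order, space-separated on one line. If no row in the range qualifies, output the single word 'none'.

Row r has 2^popcount(r) filled cells, so we need popcount(r) = log2(16) = 4.
Scan r = 11..57 and keep those with exactly 4 one-bits:
r=11=1011 popcount=3 -> skip
r=12=1100 popcount=2 -> skip
r=13=1101 popcount=3 -> skip
r=14=1110 popcount=3 -> skip
r=15=1111 popcount=4 -> KEEP
r=16=10000 popcount=1 -> skip
r=17=10001 popcount=2 -> skip
r=18=10010 popcount=2 -> skip
r=19=10011 popcount=3 -> skip
r=20=10100 popcount=2 -> skip
r=21=10101 popcount=3 -> skip
r=22=10110 popcount=3 -> skip
r=23=10111 popcount=4 -> KEEP
r=24=11000 popcount=2 -> skip
r=25=11001 popcount=3 -> skip
r=26=11010 popcount=3 -> skip
r=27=11011 popcount=4 -> KEEP
r=28=11100 popcount=3 -> skip
r=29=11101 popcount=4 -> KEEP
r=30=11110 popcount=4 -> KEEP
r=31=11111 popcount=5 -> skip
r=32=100000 popcount=1 -> skip
r=33=100001 popcount=2 -> skip
r=34=100010 popcount=2 -> skip
r=35=100011 popcount=3 -> skip
r=36=100100 popcount=2 -> skip
r=37=100101 popcount=3 -> skip
r=38=100110 popcount=3 -> skip
r=39=100111 popcount=4 -> KEEP
r=40=101000 popcount=2 -> skip
r=41=101001 popcount=3 -> skip
r=42=101010 popcount=3 -> skip
r=43=101011 popcount=4 -> KEEP
r=44=101100 popcount=3 -> skip
r=45=101101 popcount=4 -> KEEP
r=46=101110 popcount=4 -> KEEP
r=47=101111 popcount=5 -> skip
r=48=110000 popcount=2 -> skip
r=49=110001 popcount=3 -> skip
r=50=110010 popcount=3 -> skip
r=51=110011 popcount=4 -> KEEP
r=52=110100 popcount=3 -> skip
r=53=110101 popcount=4 -> KEEP
r=54=110110 popcount=4 -> KEEP
r=55=110111 popcount=5 -> skip
r=56=111000 popcount=3 -> skip
r=57=111001 popcount=4 -> KEEP
Kept rows: 15 23 27 29 30 39 43 45 46 51 53 54 57

Answer: 15 23 27 29 30 39 43 45 46 51 53 54 57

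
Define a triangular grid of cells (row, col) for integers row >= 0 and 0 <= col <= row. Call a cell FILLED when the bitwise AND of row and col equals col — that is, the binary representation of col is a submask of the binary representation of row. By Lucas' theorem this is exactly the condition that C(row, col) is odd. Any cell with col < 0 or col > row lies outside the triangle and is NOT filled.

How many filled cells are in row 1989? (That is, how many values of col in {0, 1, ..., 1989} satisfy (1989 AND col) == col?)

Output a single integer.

Answer: 128

Derivation:
1989 in binary = 11111000101
popcount(1989) = number of 1-bits in 11111000101 = 7
A col c satisfies (1989 AND c) == c iff every set bit of c is also set in 1989; each of the 7 set bits of 1989 can independently be on or off in c.
count = 2^7 = 128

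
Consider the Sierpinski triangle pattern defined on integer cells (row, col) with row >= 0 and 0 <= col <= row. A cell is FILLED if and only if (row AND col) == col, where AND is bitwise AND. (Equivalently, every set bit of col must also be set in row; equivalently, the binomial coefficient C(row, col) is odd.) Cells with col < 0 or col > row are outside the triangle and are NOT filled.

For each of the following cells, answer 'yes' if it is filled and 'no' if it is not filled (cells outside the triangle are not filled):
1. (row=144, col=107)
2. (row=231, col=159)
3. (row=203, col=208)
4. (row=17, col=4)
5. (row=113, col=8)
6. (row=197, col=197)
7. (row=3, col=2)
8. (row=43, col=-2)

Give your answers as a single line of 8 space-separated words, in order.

Answer: no no no no no yes yes no

Derivation:
(144,107): row=0b10010000, col=0b1101011, row AND col = 0b0 = 0; 0 != 107 -> empty
(231,159): row=0b11100111, col=0b10011111, row AND col = 0b10000111 = 135; 135 != 159 -> empty
(203,208): col outside [0, 203] -> not filled
(17,4): row=0b10001, col=0b100, row AND col = 0b0 = 0; 0 != 4 -> empty
(113,8): row=0b1110001, col=0b1000, row AND col = 0b0 = 0; 0 != 8 -> empty
(197,197): row=0b11000101, col=0b11000101, row AND col = 0b11000101 = 197; 197 == 197 -> filled
(3,2): row=0b11, col=0b10, row AND col = 0b10 = 2; 2 == 2 -> filled
(43,-2): col outside [0, 43] -> not filled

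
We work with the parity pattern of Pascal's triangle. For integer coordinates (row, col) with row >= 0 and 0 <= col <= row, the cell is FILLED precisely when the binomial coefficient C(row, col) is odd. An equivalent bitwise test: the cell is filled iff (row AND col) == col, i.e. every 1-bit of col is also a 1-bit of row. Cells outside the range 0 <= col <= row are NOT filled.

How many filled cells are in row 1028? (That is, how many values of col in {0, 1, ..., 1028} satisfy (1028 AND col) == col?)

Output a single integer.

Answer: 4

Derivation:
1028 in binary = 10000000100
popcount(1028) = number of 1-bits in 10000000100 = 2
A col c satisfies (1028 AND c) == c iff every set bit of c is also set in 1028; each of the 2 set bits of 1028 can independently be on or off in c.
count = 2^2 = 4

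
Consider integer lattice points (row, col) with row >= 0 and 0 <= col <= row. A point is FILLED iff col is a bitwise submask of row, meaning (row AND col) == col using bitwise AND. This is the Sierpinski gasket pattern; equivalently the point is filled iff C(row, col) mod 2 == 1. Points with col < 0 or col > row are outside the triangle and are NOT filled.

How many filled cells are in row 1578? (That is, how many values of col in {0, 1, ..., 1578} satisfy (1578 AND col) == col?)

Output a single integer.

Answer: 32

Derivation:
1578 in binary = 11000101010
popcount(1578) = number of 1-bits in 11000101010 = 5
A col c satisfies (1578 AND c) == c iff every set bit of c is also set in 1578; each of the 5 set bits of 1578 can independently be on or off in c.
count = 2^5 = 32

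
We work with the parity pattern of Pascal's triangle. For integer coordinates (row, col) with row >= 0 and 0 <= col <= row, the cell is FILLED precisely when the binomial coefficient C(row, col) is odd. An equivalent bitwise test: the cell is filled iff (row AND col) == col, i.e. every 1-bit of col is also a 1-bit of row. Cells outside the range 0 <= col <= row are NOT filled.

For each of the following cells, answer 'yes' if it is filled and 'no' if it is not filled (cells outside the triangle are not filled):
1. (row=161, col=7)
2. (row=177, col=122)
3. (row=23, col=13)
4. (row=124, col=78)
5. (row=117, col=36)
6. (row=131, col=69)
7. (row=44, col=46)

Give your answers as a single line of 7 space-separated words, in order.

(161,7): row=0b10100001, col=0b111, row AND col = 0b1 = 1; 1 != 7 -> empty
(177,122): row=0b10110001, col=0b1111010, row AND col = 0b110000 = 48; 48 != 122 -> empty
(23,13): row=0b10111, col=0b1101, row AND col = 0b101 = 5; 5 != 13 -> empty
(124,78): row=0b1111100, col=0b1001110, row AND col = 0b1001100 = 76; 76 != 78 -> empty
(117,36): row=0b1110101, col=0b100100, row AND col = 0b100100 = 36; 36 == 36 -> filled
(131,69): row=0b10000011, col=0b1000101, row AND col = 0b1 = 1; 1 != 69 -> empty
(44,46): col outside [0, 44] -> not filled

Answer: no no no no yes no no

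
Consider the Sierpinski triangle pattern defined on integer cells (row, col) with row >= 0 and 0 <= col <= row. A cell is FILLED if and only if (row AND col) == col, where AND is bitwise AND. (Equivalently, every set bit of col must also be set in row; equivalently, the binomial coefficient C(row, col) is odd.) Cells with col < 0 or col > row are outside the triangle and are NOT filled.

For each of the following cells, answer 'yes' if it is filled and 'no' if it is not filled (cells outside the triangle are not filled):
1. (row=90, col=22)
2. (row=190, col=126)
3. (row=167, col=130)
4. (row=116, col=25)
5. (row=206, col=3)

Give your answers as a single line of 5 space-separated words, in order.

Answer: no no yes no no

Derivation:
(90,22): row=0b1011010, col=0b10110, row AND col = 0b10010 = 18; 18 != 22 -> empty
(190,126): row=0b10111110, col=0b1111110, row AND col = 0b111110 = 62; 62 != 126 -> empty
(167,130): row=0b10100111, col=0b10000010, row AND col = 0b10000010 = 130; 130 == 130 -> filled
(116,25): row=0b1110100, col=0b11001, row AND col = 0b10000 = 16; 16 != 25 -> empty
(206,3): row=0b11001110, col=0b11, row AND col = 0b10 = 2; 2 != 3 -> empty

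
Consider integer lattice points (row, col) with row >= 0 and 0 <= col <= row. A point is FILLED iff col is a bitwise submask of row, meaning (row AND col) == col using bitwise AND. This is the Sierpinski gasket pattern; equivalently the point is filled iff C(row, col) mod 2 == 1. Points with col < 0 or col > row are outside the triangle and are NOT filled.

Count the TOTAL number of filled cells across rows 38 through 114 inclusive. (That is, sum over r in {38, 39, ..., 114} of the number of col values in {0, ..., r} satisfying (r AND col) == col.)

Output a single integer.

Answer: 1306

Derivation:
r38=100110 pc3: +8 =8
r39=100111 pc4: +16 =24
r40=101000 pc2: +4 =28
r41=101001 pc3: +8 =36
r42=101010 pc3: +8 =44
r43=101011 pc4: +16 =60
r44=101100 pc3: +8 =68
r45=101101 pc4: +16 =84
r46=101110 pc4: +16 =100
r47=101111 pc5: +32 =132
r48=110000 pc2: +4 =136
r49=110001 pc3: +8 =144
r50=110010 pc3: +8 =152
r51=110011 pc4: +16 =168
r52=110100 pc3: +8 =176
r53=110101 pc4: +16 =192
r54=110110 pc4: +16 =208
r55=110111 pc5: +32 =240
r56=111000 pc3: +8 =248
r57=111001 pc4: +16 =264
r58=111010 pc4: +16 =280
r59=111011 pc5: +32 =312
r60=111100 pc4: +16 =328
r61=111101 pc5: +32 =360
r62=111110 pc5: +32 =392
r63=111111 pc6: +64 =456
r64=1000000 pc1: +2 =458
r65=1000001 pc2: +4 =462
r66=1000010 pc2: +4 =466
r67=1000011 pc3: +8 =474
r68=1000100 pc2: +4 =478
r69=1000101 pc3: +8 =486
r70=1000110 pc3: +8 =494
r71=1000111 pc4: +16 =510
r72=1001000 pc2: +4 =514
r73=1001001 pc3: +8 =522
r74=1001010 pc3: +8 =530
r75=1001011 pc4: +16 =546
r76=1001100 pc3: +8 =554
r77=1001101 pc4: +16 =570
r78=1001110 pc4: +16 =586
r79=1001111 pc5: +32 =618
r80=1010000 pc2: +4 =622
r81=1010001 pc3: +8 =630
r82=1010010 pc3: +8 =638
r83=1010011 pc4: +16 =654
r84=1010100 pc3: +8 =662
r85=1010101 pc4: +16 =678
r86=1010110 pc4: +16 =694
r87=1010111 pc5: +32 =726
r88=1011000 pc3: +8 =734
r89=1011001 pc4: +16 =750
r90=1011010 pc4: +16 =766
r91=1011011 pc5: +32 =798
r92=1011100 pc4: +16 =814
r93=1011101 pc5: +32 =846
r94=1011110 pc5: +32 =878
r95=1011111 pc6: +64 =942
r96=1100000 pc2: +4 =946
r97=1100001 pc3: +8 =954
r98=1100010 pc3: +8 =962
r99=1100011 pc4: +16 =978
r100=1100100 pc3: +8 =986
r101=1100101 pc4: +16 =1002
r102=1100110 pc4: +16 =1018
r103=1100111 pc5: +32 =1050
r104=1101000 pc3: +8 =1058
r105=1101001 pc4: +16 =1074
r106=1101010 pc4: +16 =1090
r107=1101011 pc5: +32 =1122
r108=1101100 pc4: +16 =1138
r109=1101101 pc5: +32 =1170
r110=1101110 pc5: +32 =1202
r111=1101111 pc6: +64 =1266
r112=1110000 pc3: +8 =1274
r113=1110001 pc4: +16 =1290
r114=1110010 pc4: +16 =1306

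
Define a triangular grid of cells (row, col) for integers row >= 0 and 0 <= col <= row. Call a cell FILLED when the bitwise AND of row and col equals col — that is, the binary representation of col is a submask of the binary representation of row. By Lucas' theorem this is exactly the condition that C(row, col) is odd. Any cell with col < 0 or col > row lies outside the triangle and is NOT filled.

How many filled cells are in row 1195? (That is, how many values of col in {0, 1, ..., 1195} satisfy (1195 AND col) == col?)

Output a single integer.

Answer: 64

Derivation:
1195 in binary = 10010101011
popcount(1195) = number of 1-bits in 10010101011 = 6
A col c satisfies (1195 AND c) == c iff every set bit of c is also set in 1195; each of the 6 set bits of 1195 can independently be on or off in c.
count = 2^6 = 64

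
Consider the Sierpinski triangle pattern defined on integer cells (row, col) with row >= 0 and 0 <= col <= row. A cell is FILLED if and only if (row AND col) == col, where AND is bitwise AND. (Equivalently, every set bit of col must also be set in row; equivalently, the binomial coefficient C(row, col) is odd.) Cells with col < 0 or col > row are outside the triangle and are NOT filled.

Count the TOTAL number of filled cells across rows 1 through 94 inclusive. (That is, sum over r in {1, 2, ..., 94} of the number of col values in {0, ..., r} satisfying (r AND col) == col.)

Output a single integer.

r1=1 pc1: +2 =2
r2=10 pc1: +2 =4
r3=11 pc2: +4 =8
r4=100 pc1: +2 =10
r5=101 pc2: +4 =14
r6=110 pc2: +4 =18
r7=111 pc3: +8 =26
r8=1000 pc1: +2 =28
r9=1001 pc2: +4 =32
r10=1010 pc2: +4 =36
r11=1011 pc3: +8 =44
r12=1100 pc2: +4 =48
r13=1101 pc3: +8 =56
r14=1110 pc3: +8 =64
r15=1111 pc4: +16 =80
r16=10000 pc1: +2 =82
r17=10001 pc2: +4 =86
r18=10010 pc2: +4 =90
r19=10011 pc3: +8 =98
r20=10100 pc2: +4 =102
r21=10101 pc3: +8 =110
r22=10110 pc3: +8 =118
r23=10111 pc4: +16 =134
r24=11000 pc2: +4 =138
r25=11001 pc3: +8 =146
r26=11010 pc3: +8 =154
r27=11011 pc4: +16 =170
r28=11100 pc3: +8 =178
r29=11101 pc4: +16 =194
r30=11110 pc4: +16 =210
r31=11111 pc5: +32 =242
r32=100000 pc1: +2 =244
r33=100001 pc2: +4 =248
r34=100010 pc2: +4 =252
r35=100011 pc3: +8 =260
r36=100100 pc2: +4 =264
r37=100101 pc3: +8 =272
r38=100110 pc3: +8 =280
r39=100111 pc4: +16 =296
r40=101000 pc2: +4 =300
r41=101001 pc3: +8 =308
r42=101010 pc3: +8 =316
r43=101011 pc4: +16 =332
r44=101100 pc3: +8 =340
r45=101101 pc4: +16 =356
r46=101110 pc4: +16 =372
r47=101111 pc5: +32 =404
r48=110000 pc2: +4 =408
r49=110001 pc3: +8 =416
r50=110010 pc3: +8 =424
r51=110011 pc4: +16 =440
r52=110100 pc3: +8 =448
r53=110101 pc4: +16 =464
r54=110110 pc4: +16 =480
r55=110111 pc5: +32 =512
r56=111000 pc3: +8 =520
r57=111001 pc4: +16 =536
r58=111010 pc4: +16 =552
r59=111011 pc5: +32 =584
r60=111100 pc4: +16 =600
r61=111101 pc5: +32 =632
r62=111110 pc5: +32 =664
r63=111111 pc6: +64 =728
r64=1000000 pc1: +2 =730
r65=1000001 pc2: +4 =734
r66=1000010 pc2: +4 =738
r67=1000011 pc3: +8 =746
r68=1000100 pc2: +4 =750
r69=1000101 pc3: +8 =758
r70=1000110 pc3: +8 =766
r71=1000111 pc4: +16 =782
r72=1001000 pc2: +4 =786
r73=1001001 pc3: +8 =794
r74=1001010 pc3: +8 =802
r75=1001011 pc4: +16 =818
r76=1001100 pc3: +8 =826
r77=1001101 pc4: +16 =842
r78=1001110 pc4: +16 =858
r79=1001111 pc5: +32 =890
r80=1010000 pc2: +4 =894
r81=1010001 pc3: +8 =902
r82=1010010 pc3: +8 =910
r83=1010011 pc4: +16 =926
r84=1010100 pc3: +8 =934
r85=1010101 pc4: +16 =950
r86=1010110 pc4: +16 =966
r87=1010111 pc5: +32 =998
r88=1011000 pc3: +8 =1006
r89=1011001 pc4: +16 =1022
r90=1011010 pc4: +16 =1038
r91=1011011 pc5: +32 =1070
r92=1011100 pc4: +16 =1086
r93=1011101 pc5: +32 =1118
r94=1011110 pc5: +32 =1150

Answer: 1150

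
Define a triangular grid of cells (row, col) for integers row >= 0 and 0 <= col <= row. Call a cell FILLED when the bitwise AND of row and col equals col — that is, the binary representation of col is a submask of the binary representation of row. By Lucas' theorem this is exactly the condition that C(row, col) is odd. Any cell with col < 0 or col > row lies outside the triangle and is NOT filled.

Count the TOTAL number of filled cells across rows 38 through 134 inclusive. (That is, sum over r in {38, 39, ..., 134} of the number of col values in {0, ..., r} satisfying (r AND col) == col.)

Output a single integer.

r38=100110 pc3: +8 =8
r39=100111 pc4: +16 =24
r40=101000 pc2: +4 =28
r41=101001 pc3: +8 =36
r42=101010 pc3: +8 =44
r43=101011 pc4: +16 =60
r44=101100 pc3: +8 =68
r45=101101 pc4: +16 =84
r46=101110 pc4: +16 =100
r47=101111 pc5: +32 =132
r48=110000 pc2: +4 =136
r49=110001 pc3: +8 =144
r50=110010 pc3: +8 =152
r51=110011 pc4: +16 =168
r52=110100 pc3: +8 =176
r53=110101 pc4: +16 =192
r54=110110 pc4: +16 =208
r55=110111 pc5: +32 =240
r56=111000 pc3: +8 =248
r57=111001 pc4: +16 =264
r58=111010 pc4: +16 =280
r59=111011 pc5: +32 =312
r60=111100 pc4: +16 =328
r61=111101 pc5: +32 =360
r62=111110 pc5: +32 =392
r63=111111 pc6: +64 =456
r64=1000000 pc1: +2 =458
r65=1000001 pc2: +4 =462
r66=1000010 pc2: +4 =466
r67=1000011 pc3: +8 =474
r68=1000100 pc2: +4 =478
r69=1000101 pc3: +8 =486
r70=1000110 pc3: +8 =494
r71=1000111 pc4: +16 =510
r72=1001000 pc2: +4 =514
r73=1001001 pc3: +8 =522
r74=1001010 pc3: +8 =530
r75=1001011 pc4: +16 =546
r76=1001100 pc3: +8 =554
r77=1001101 pc4: +16 =570
r78=1001110 pc4: +16 =586
r79=1001111 pc5: +32 =618
r80=1010000 pc2: +4 =622
r81=1010001 pc3: +8 =630
r82=1010010 pc3: +8 =638
r83=1010011 pc4: +16 =654
r84=1010100 pc3: +8 =662
r85=1010101 pc4: +16 =678
r86=1010110 pc4: +16 =694
r87=1010111 pc5: +32 =726
r88=1011000 pc3: +8 =734
r89=1011001 pc4: +16 =750
r90=1011010 pc4: +16 =766
r91=1011011 pc5: +32 =798
r92=1011100 pc4: +16 =814
r93=1011101 pc5: +32 =846
r94=1011110 pc5: +32 =878
r95=1011111 pc6: +64 =942
r96=1100000 pc2: +4 =946
r97=1100001 pc3: +8 =954
r98=1100010 pc3: +8 =962
r99=1100011 pc4: +16 =978
r100=1100100 pc3: +8 =986
r101=1100101 pc4: +16 =1002
r102=1100110 pc4: +16 =1018
r103=1100111 pc5: +32 =1050
r104=1101000 pc3: +8 =1058
r105=1101001 pc4: +16 =1074
r106=1101010 pc4: +16 =1090
r107=1101011 pc5: +32 =1122
r108=1101100 pc4: +16 =1138
r109=1101101 pc5: +32 =1170
r110=1101110 pc5: +32 =1202
r111=1101111 pc6: +64 =1266
r112=1110000 pc3: +8 =1274
r113=1110001 pc4: +16 =1290
r114=1110010 pc4: +16 =1306
r115=1110011 pc5: +32 =1338
r116=1110100 pc4: +16 =1354
r117=1110101 pc5: +32 =1386
r118=1110110 pc5: +32 =1418
r119=1110111 pc6: +64 =1482
r120=1111000 pc4: +16 =1498
r121=1111001 pc5: +32 =1530
r122=1111010 pc5: +32 =1562
r123=1111011 pc6: +64 =1626
r124=1111100 pc5: +32 =1658
r125=1111101 pc6: +64 =1722
r126=1111110 pc6: +64 =1786
r127=1111111 pc7: +128 =1914
r128=10000000 pc1: +2 =1916
r129=10000001 pc2: +4 =1920
r130=10000010 pc2: +4 =1924
r131=10000011 pc3: +8 =1932
r132=10000100 pc2: +4 =1936
r133=10000101 pc3: +8 =1944
r134=10000110 pc3: +8 =1952

Answer: 1952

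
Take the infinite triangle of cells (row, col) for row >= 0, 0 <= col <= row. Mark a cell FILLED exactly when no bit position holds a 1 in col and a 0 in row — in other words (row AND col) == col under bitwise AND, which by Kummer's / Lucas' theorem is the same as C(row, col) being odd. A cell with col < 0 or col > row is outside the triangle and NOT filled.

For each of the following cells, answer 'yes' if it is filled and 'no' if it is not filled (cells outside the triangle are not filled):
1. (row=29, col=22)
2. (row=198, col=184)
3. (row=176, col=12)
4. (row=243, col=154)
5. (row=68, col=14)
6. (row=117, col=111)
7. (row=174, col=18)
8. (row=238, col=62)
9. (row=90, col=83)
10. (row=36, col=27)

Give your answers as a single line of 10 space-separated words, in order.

(29,22): row=0b11101, col=0b10110, row AND col = 0b10100 = 20; 20 != 22 -> empty
(198,184): row=0b11000110, col=0b10111000, row AND col = 0b10000000 = 128; 128 != 184 -> empty
(176,12): row=0b10110000, col=0b1100, row AND col = 0b0 = 0; 0 != 12 -> empty
(243,154): row=0b11110011, col=0b10011010, row AND col = 0b10010010 = 146; 146 != 154 -> empty
(68,14): row=0b1000100, col=0b1110, row AND col = 0b100 = 4; 4 != 14 -> empty
(117,111): row=0b1110101, col=0b1101111, row AND col = 0b1100101 = 101; 101 != 111 -> empty
(174,18): row=0b10101110, col=0b10010, row AND col = 0b10 = 2; 2 != 18 -> empty
(238,62): row=0b11101110, col=0b111110, row AND col = 0b101110 = 46; 46 != 62 -> empty
(90,83): row=0b1011010, col=0b1010011, row AND col = 0b1010010 = 82; 82 != 83 -> empty
(36,27): row=0b100100, col=0b11011, row AND col = 0b0 = 0; 0 != 27 -> empty

Answer: no no no no no no no no no no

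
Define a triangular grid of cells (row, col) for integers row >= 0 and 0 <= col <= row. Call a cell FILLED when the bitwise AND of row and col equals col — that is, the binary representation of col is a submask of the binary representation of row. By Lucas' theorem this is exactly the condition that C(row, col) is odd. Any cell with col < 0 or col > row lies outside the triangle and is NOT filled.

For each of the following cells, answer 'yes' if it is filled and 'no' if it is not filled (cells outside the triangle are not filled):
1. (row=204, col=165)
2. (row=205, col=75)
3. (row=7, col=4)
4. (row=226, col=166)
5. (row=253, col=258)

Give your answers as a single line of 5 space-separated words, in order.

Answer: no no yes no no

Derivation:
(204,165): row=0b11001100, col=0b10100101, row AND col = 0b10000100 = 132; 132 != 165 -> empty
(205,75): row=0b11001101, col=0b1001011, row AND col = 0b1001001 = 73; 73 != 75 -> empty
(7,4): row=0b111, col=0b100, row AND col = 0b100 = 4; 4 == 4 -> filled
(226,166): row=0b11100010, col=0b10100110, row AND col = 0b10100010 = 162; 162 != 166 -> empty
(253,258): col outside [0, 253] -> not filled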